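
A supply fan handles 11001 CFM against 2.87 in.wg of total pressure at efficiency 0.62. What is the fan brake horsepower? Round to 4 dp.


BHP = 11001 * 2.87 / (6356 * 0.62) = 8.0120 hp

8.0120 hp


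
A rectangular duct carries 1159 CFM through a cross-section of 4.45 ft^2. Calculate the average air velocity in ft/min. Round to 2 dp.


V = 1159 / 4.45 = 260.45 ft/min

260.45 ft/min


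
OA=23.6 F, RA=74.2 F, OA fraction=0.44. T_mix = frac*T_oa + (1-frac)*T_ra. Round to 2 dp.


T_mix = 0.44*23.6 + 0.56*74.2 = 51.94 F

51.94 F


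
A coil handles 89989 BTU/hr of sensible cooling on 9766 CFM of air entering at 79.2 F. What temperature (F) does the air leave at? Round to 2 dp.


dT = 89989/(1.08*9766) = 8.5320
T_leave = 79.2 - 8.5320 = 70.67 F

70.67 F


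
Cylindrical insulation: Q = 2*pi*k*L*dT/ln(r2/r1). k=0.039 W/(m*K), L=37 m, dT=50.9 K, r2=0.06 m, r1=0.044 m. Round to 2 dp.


Q = 2*pi*0.039*37*50.9/ln(0.06/0.044) = 1487.94 W

1487.94 W


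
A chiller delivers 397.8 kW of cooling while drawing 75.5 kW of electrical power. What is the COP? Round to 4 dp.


COP = 397.8 / 75.5 = 5.2689

5.2689


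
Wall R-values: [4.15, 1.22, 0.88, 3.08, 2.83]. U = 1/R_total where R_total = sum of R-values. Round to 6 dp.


R_total = 4.15 + 1.22 + 0.88 + 3.08 + 2.83 = 12.16
U = 1/12.16 = 0.082237

0.082237


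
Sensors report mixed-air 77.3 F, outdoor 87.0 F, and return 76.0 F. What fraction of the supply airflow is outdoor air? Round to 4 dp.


frac = (77.3 - 76.0) / (87.0 - 76.0) = 0.1182

0.1182


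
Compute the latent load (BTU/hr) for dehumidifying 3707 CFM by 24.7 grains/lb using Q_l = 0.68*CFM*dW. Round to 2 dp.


Q = 0.68 * 3707 * 24.7 = 62262.77 BTU/hr

62262.77 BTU/hr


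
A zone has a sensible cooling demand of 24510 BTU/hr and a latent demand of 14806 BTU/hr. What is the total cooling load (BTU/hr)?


Qt = 24510 + 14806 = 39316 BTU/hr

39316 BTU/hr


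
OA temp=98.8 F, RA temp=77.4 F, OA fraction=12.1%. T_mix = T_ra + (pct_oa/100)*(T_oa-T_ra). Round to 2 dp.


T_mix = 77.4 + (12.1/100)*(98.8-77.4) = 79.99 F

79.99 F


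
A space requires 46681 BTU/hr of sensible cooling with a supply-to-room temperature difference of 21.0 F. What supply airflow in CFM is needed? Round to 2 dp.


CFM = 46681 / (1.08 * 21.0) = 2058.25

2058.25 CFM


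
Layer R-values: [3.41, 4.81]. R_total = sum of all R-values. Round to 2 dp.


R_total = 3.41 + 4.81 = 8.22

8.22


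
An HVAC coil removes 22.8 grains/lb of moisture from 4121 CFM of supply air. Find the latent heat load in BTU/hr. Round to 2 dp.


Q = 0.68 * 4121 * 22.8 = 63891.98 BTU/hr

63891.98 BTU/hr


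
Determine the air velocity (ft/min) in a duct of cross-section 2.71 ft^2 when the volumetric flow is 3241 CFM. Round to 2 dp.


V = 3241 / 2.71 = 1195.94 ft/min

1195.94 ft/min


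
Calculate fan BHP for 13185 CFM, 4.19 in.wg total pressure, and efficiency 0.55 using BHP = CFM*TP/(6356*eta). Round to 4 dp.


BHP = 13185 * 4.19 / (6356 * 0.55) = 15.8033 hp

15.8033 hp


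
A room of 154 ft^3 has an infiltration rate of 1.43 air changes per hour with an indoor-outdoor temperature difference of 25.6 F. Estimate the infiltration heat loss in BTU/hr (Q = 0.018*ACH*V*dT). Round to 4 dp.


Q = 0.018 * 1.43 * 154 * 25.6 = 101.4774 BTU/hr

101.4774 BTU/hr


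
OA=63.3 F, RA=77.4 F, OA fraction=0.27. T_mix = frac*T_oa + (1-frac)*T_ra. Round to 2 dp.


T_mix = 0.27*63.3 + 0.73*77.4 = 73.59 F

73.59 F


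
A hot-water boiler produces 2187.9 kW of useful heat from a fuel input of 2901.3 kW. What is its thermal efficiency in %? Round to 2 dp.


eta = (2187.9/2901.3)*100 = 75.41 %

75.41 %


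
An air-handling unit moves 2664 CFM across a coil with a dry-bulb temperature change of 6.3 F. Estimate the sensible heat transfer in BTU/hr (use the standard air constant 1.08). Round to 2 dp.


Q = 1.08 * 2664 * 6.3 = 18125.86 BTU/hr

18125.86 BTU/hr


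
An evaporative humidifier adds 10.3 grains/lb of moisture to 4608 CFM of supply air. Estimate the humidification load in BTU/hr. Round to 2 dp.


Q = 0.68 * 4608 * 10.3 = 32274.43 BTU/hr

32274.43 BTU/hr


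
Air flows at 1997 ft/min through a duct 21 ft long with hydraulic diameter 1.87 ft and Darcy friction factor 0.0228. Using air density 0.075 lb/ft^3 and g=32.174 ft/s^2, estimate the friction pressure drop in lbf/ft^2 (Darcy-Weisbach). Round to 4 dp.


v_fps = 1997/60 = 33.2833 ft/s
dp = 0.0228*(21/1.87)*0.075*33.2833^2/(2*32.174) = 0.3306 lbf/ft^2

0.3306 lbf/ft^2


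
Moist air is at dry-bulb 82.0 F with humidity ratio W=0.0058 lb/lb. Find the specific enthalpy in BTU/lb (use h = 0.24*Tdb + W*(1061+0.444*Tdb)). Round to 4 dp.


h = 0.24*82.0 + 0.0058*(1061+0.444*82.0) = 26.0450 BTU/lb

26.0450 BTU/lb


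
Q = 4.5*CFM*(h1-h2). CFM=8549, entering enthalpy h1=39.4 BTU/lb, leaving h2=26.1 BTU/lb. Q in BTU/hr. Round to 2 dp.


Q = 4.5 * 8549 * (39.4 - 26.1) = 511657.65 BTU/hr

511657.65 BTU/hr


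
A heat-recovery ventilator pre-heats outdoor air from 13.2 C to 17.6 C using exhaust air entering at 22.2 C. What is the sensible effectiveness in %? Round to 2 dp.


eff = (17.6-13.2)/(22.2-13.2)*100 = 48.89 %

48.89 %


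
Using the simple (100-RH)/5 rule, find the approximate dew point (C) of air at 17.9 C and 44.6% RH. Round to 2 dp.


Td = 17.9 - (100-44.6)/5 = 6.82 C

6.82 C


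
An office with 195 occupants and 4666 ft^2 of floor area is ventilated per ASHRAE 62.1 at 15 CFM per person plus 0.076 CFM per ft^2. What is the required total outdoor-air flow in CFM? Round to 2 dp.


Total = 195*15 + 4666*0.076 = 3279.62 CFM

3279.62 CFM


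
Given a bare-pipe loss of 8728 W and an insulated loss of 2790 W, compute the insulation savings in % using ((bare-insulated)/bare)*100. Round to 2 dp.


Savings = ((8728-2790)/8728)*100 = 68.03 %

68.03 %


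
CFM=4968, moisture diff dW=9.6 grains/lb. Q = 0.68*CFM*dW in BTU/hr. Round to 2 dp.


Q = 0.68 * 4968 * 9.6 = 32431.10 BTU/hr

32431.10 BTU/hr


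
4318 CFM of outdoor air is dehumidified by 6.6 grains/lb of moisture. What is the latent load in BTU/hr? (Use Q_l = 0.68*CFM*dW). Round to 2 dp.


Q = 0.68 * 4318 * 6.6 = 19379.18 BTU/hr

19379.18 BTU/hr


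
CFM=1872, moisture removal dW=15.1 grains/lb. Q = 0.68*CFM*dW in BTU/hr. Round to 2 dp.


Q = 0.68 * 1872 * 15.1 = 19221.70 BTU/hr

19221.70 BTU/hr


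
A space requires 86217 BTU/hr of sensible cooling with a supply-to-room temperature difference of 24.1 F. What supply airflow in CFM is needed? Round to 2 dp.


CFM = 86217 / (1.08 * 24.1) = 3312.47

3312.47 CFM


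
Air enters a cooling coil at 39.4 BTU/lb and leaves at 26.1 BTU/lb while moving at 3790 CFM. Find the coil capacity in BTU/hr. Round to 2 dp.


Q = 4.5 * 3790 * (39.4 - 26.1) = 226831.50 BTU/hr

226831.50 BTU/hr


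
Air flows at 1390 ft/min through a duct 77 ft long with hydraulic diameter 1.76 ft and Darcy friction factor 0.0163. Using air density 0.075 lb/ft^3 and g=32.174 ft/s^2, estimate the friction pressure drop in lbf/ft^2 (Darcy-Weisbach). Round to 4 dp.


v_fps = 1390/60 = 23.1667 ft/s
dp = 0.0163*(77/1.76)*0.075*23.1667^2/(2*32.174) = 0.4461 lbf/ft^2

0.4461 lbf/ft^2


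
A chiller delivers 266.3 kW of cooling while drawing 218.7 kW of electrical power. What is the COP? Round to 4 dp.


COP = 266.3 / 218.7 = 1.2176

1.2176


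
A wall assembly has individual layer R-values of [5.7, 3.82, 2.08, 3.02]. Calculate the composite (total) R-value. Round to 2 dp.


R_total = 5.7 + 3.82 + 2.08 + 3.02 = 14.62

14.62


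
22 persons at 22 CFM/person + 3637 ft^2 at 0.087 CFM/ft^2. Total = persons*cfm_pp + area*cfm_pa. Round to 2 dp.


Total = 22*22 + 3637*0.087 = 800.42 CFM

800.42 CFM


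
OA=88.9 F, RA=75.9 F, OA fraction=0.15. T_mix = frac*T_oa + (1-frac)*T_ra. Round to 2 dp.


T_mix = 0.15*88.9 + 0.85*75.9 = 77.85 F

77.85 F


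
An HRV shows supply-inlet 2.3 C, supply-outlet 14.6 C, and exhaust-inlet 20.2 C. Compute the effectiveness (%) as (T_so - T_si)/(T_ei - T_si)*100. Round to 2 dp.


eff = (14.6-2.3)/(20.2-2.3)*100 = 68.72 %

68.72 %


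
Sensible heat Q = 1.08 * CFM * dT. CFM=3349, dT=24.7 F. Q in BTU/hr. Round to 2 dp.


Q = 1.08 * 3349 * 24.7 = 89337.92 BTU/hr

89337.92 BTU/hr


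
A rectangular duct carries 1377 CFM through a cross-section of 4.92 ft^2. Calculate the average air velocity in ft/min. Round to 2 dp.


V = 1377 / 4.92 = 279.88 ft/min

279.88 ft/min


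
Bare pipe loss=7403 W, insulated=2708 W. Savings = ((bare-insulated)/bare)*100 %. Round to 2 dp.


Savings = ((7403-2708)/7403)*100 = 63.42 %

63.42 %


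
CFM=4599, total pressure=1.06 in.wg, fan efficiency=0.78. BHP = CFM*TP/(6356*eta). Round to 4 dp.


BHP = 4599 * 1.06 / (6356 * 0.78) = 0.9833 hp

0.9833 hp


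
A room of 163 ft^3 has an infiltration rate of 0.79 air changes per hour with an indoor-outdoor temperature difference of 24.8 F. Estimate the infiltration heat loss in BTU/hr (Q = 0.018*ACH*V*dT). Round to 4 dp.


Q = 0.018 * 0.79 * 163 * 24.8 = 57.4829 BTU/hr

57.4829 BTU/hr


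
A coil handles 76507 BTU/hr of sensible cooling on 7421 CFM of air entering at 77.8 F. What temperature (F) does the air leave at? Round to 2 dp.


dT = 76507/(1.08*7421) = 9.5459
T_leave = 77.8 - 9.5459 = 68.25 F

68.25 F


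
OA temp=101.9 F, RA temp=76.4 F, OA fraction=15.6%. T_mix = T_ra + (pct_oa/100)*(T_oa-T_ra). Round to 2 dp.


T_mix = 76.4 + (15.6/100)*(101.9-76.4) = 80.38 F

80.38 F


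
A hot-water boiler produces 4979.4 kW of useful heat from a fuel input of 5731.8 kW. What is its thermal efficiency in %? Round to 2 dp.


eta = (4979.4/5731.8)*100 = 86.87 %

86.87 %


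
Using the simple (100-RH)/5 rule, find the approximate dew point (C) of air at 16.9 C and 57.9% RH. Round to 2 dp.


Td = 16.9 - (100-57.9)/5 = 8.48 C

8.48 C


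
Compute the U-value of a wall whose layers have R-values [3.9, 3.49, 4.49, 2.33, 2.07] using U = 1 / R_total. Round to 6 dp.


R_total = 3.9 + 3.49 + 4.49 + 2.33 + 2.07 = 16.28
U = 1/16.28 = 0.061425

0.061425


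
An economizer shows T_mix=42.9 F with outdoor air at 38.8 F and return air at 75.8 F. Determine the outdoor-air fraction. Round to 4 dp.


frac = (42.9 - 75.8) / (38.8 - 75.8) = 0.8892

0.8892


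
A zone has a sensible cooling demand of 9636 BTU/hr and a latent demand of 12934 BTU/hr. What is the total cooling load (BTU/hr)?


Qt = 9636 + 12934 = 22570 BTU/hr

22570 BTU/hr


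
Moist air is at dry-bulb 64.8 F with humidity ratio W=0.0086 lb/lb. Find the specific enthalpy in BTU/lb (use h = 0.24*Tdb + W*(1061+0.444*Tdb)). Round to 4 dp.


h = 0.24*64.8 + 0.0086*(1061+0.444*64.8) = 24.9240 BTU/lb

24.9240 BTU/lb


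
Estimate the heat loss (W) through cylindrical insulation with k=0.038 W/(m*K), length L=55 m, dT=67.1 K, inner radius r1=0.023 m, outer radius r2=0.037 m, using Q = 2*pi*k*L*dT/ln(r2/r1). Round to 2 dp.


Q = 2*pi*0.038*55*67.1/ln(0.037/0.023) = 1853.39 W

1853.39 W


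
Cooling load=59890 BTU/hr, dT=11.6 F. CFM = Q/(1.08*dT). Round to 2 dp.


CFM = 59890 / (1.08 * 11.6) = 4780.49

4780.49 CFM


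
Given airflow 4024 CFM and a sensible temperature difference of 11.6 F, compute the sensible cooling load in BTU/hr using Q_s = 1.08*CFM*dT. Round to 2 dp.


Q = 1.08 * 4024 * 11.6 = 50412.67 BTU/hr

50412.67 BTU/hr


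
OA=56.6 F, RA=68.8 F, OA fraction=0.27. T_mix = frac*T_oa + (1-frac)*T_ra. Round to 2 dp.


T_mix = 0.27*56.6 + 0.73*68.8 = 65.51 F

65.51 F


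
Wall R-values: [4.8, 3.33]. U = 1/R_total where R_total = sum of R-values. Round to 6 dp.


R_total = 4.8 + 3.33 = 8.13
U = 1/8.13 = 0.123001

0.123001


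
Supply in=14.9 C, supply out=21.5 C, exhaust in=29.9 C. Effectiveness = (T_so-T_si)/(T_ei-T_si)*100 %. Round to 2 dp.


eff = (21.5-14.9)/(29.9-14.9)*100 = 44.00 %

44.00 %


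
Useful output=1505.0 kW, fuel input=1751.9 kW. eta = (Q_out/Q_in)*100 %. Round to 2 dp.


eta = (1505.0/1751.9)*100 = 85.91 %

85.91 %


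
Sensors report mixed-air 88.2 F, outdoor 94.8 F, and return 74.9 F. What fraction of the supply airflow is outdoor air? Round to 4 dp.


frac = (88.2 - 74.9) / (94.8 - 74.9) = 0.6683

0.6683


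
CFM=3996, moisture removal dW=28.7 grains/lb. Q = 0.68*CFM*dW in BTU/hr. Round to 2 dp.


Q = 0.68 * 3996 * 28.7 = 77985.94 BTU/hr

77985.94 BTU/hr


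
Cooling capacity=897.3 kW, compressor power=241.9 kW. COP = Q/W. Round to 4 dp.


COP = 897.3 / 241.9 = 3.7094

3.7094


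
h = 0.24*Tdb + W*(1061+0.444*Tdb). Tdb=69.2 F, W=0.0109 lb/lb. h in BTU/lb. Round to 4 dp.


h = 0.24*69.2 + 0.0109*(1061+0.444*69.2) = 28.5078 BTU/lb

28.5078 BTU/lb


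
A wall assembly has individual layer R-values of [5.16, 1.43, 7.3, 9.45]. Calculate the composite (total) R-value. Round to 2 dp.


R_total = 5.16 + 1.43 + 7.3 + 9.45 = 23.34

23.34


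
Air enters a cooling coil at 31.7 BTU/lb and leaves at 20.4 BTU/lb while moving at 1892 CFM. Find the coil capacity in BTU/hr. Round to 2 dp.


Q = 4.5 * 1892 * (31.7 - 20.4) = 96208.20 BTU/hr

96208.20 BTU/hr


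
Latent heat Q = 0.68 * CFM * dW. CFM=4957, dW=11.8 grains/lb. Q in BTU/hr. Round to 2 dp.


Q = 0.68 * 4957 * 11.8 = 39774.97 BTU/hr

39774.97 BTU/hr


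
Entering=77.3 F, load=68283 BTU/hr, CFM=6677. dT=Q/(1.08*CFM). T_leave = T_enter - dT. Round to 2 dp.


dT = 68283/(1.08*6677) = 9.4691
T_leave = 77.3 - 9.4691 = 67.83 F

67.83 F


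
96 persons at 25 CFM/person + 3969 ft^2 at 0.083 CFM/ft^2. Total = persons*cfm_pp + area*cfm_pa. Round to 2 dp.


Total = 96*25 + 3969*0.083 = 2729.43 CFM

2729.43 CFM


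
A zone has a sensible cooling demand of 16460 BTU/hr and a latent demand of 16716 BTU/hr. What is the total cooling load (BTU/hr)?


Qt = 16460 + 16716 = 33176 BTU/hr

33176 BTU/hr


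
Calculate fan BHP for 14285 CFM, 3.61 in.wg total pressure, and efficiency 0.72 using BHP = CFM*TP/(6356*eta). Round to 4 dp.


BHP = 14285 * 3.61 / (6356 * 0.72) = 11.2686 hp

11.2686 hp


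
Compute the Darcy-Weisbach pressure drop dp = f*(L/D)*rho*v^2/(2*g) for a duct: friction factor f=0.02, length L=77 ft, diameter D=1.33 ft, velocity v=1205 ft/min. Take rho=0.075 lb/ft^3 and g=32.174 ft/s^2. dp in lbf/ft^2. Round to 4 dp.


v_fps = 1205/60 = 20.0833 ft/s
dp = 0.02*(77/1.33)*0.075*20.0833^2/(2*32.174) = 0.5443 lbf/ft^2

0.5443 lbf/ft^2


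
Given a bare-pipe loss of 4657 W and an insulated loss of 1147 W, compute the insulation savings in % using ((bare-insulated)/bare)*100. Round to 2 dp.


Savings = ((4657-1147)/4657)*100 = 75.37 %

75.37 %


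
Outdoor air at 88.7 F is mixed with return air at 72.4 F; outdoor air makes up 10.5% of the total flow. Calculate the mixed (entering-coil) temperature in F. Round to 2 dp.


T_mix = 72.4 + (10.5/100)*(88.7-72.4) = 74.11 F

74.11 F


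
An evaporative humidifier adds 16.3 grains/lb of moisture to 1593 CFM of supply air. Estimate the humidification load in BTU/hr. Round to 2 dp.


Q = 0.68 * 1593 * 16.3 = 17656.81 BTU/hr

17656.81 BTU/hr


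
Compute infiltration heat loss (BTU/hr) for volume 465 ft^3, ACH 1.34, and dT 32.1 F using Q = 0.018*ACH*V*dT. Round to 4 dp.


Q = 0.018 * 1.34 * 465 * 32.1 = 360.0272 BTU/hr

360.0272 BTU/hr


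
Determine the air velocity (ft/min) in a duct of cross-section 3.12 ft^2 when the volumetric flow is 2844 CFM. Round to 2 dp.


V = 2844 / 3.12 = 911.54 ft/min

911.54 ft/min


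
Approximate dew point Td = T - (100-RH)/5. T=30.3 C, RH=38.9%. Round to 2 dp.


Td = 30.3 - (100-38.9)/5 = 18.08 C

18.08 C


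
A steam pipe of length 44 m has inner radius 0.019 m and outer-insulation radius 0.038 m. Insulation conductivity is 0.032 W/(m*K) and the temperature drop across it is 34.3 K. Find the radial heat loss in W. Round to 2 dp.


Q = 2*pi*0.032*44*34.3/ln(0.038/0.019) = 437.78 W

437.78 W


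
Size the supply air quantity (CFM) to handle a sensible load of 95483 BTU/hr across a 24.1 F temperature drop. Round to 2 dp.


CFM = 95483 / (1.08 * 24.1) = 3668.47

3668.47 CFM


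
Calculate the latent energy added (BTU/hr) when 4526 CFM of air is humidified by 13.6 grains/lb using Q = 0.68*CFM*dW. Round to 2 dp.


Q = 0.68 * 4526 * 13.6 = 41856.45 BTU/hr

41856.45 BTU/hr


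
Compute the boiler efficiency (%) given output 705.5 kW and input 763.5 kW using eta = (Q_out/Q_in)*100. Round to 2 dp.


eta = (705.5/763.5)*100 = 92.40 %

92.40 %


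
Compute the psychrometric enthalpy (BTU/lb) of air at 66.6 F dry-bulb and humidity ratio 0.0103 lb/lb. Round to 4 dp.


h = 0.24*66.6 + 0.0103*(1061+0.444*66.6) = 27.2169 BTU/lb

27.2169 BTU/lb


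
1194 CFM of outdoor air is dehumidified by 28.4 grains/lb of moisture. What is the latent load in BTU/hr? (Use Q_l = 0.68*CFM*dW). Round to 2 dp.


Q = 0.68 * 1194 * 28.4 = 23058.53 BTU/hr

23058.53 BTU/hr


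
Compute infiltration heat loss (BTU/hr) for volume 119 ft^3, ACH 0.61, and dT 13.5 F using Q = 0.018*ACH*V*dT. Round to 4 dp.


Q = 0.018 * 0.61 * 119 * 13.5 = 17.6394 BTU/hr

17.6394 BTU/hr


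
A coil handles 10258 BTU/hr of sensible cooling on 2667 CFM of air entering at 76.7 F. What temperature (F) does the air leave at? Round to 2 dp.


dT = 10258/(1.08*2667) = 3.5614
T_leave = 76.7 - 3.5614 = 73.14 F

73.14 F


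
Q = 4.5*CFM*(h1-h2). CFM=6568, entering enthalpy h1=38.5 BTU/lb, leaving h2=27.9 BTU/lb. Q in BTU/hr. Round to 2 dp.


Q = 4.5 * 6568 * (38.5 - 27.9) = 313293.60 BTU/hr

313293.60 BTU/hr


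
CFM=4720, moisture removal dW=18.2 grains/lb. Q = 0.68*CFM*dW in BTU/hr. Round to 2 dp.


Q = 0.68 * 4720 * 18.2 = 58414.72 BTU/hr

58414.72 BTU/hr


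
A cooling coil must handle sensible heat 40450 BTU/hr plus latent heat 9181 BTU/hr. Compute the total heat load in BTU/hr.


Qt = 40450 + 9181 = 49631 BTU/hr

49631 BTU/hr


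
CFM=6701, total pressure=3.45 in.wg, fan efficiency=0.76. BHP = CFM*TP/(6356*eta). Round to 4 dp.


BHP = 6701 * 3.45 / (6356 * 0.76) = 4.7859 hp

4.7859 hp


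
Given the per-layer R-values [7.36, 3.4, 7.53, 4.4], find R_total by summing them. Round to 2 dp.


R_total = 7.36 + 3.4 + 7.53 + 4.4 = 22.69

22.69


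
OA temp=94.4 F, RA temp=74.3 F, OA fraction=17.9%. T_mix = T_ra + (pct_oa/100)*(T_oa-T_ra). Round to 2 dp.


T_mix = 74.3 + (17.9/100)*(94.4-74.3) = 77.90 F

77.90 F


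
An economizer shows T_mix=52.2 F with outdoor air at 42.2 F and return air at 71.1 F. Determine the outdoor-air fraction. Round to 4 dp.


frac = (52.2 - 71.1) / (42.2 - 71.1) = 0.6540

0.6540


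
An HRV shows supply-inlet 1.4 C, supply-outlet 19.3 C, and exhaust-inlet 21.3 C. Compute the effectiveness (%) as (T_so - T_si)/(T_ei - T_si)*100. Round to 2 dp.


eff = (19.3-1.4)/(21.3-1.4)*100 = 89.95 %

89.95 %


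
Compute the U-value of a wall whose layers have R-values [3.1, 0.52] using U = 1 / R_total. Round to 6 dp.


R_total = 3.1 + 0.52 = 3.62
U = 1/3.62 = 0.276243

0.276243


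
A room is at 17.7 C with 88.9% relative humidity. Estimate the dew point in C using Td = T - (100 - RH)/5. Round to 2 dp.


Td = 17.7 - (100-88.9)/5 = 15.48 C

15.48 C


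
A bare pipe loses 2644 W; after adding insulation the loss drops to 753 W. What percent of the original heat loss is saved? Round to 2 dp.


Savings = ((2644-753)/2644)*100 = 71.52 %

71.52 %


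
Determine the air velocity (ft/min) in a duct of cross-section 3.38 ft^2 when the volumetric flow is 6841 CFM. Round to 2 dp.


V = 6841 / 3.38 = 2023.96 ft/min

2023.96 ft/min


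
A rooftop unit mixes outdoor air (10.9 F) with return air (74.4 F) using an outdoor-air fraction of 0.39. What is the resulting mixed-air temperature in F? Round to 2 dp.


T_mix = 0.39*10.9 + 0.61*74.4 = 49.64 F

49.64 F


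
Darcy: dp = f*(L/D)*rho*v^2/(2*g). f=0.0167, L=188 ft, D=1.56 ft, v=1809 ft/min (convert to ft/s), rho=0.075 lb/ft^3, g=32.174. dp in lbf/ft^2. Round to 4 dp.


v_fps = 1809/60 = 30.15 ft/s
dp = 0.0167*(188/1.56)*0.075*30.15^2/(2*32.174) = 2.1323 lbf/ft^2

2.1323 lbf/ft^2


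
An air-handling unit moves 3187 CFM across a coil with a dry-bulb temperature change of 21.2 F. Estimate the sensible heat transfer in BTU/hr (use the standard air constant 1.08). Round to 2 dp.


Q = 1.08 * 3187 * 21.2 = 72969.55 BTU/hr

72969.55 BTU/hr


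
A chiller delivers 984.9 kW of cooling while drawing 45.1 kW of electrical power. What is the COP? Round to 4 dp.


COP = 984.9 / 45.1 = 21.8381

21.8381


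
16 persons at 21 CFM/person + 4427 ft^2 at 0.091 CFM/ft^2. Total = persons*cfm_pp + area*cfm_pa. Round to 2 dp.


Total = 16*21 + 4427*0.091 = 738.86 CFM

738.86 CFM


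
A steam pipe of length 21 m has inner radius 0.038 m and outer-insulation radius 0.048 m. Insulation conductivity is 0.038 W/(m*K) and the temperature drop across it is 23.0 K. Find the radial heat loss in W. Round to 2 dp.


Q = 2*pi*0.038*21*23.0/ln(0.048/0.038) = 493.64 W

493.64 W


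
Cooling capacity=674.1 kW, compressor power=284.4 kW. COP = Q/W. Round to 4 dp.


COP = 674.1 / 284.4 = 2.3703

2.3703


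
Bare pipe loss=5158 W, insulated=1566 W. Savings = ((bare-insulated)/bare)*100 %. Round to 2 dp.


Savings = ((5158-1566)/5158)*100 = 69.64 %

69.64 %


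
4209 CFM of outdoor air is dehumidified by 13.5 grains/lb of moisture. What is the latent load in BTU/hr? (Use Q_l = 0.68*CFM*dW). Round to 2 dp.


Q = 0.68 * 4209 * 13.5 = 38638.62 BTU/hr

38638.62 BTU/hr


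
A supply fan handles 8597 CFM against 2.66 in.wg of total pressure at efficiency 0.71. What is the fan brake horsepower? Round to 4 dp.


BHP = 8597 * 2.66 / (6356 * 0.71) = 5.0674 hp

5.0674 hp


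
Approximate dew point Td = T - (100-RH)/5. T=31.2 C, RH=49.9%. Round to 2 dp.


Td = 31.2 - (100-49.9)/5 = 21.18 C

21.18 C


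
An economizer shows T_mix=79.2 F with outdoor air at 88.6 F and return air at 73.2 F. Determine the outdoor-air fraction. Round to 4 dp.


frac = (79.2 - 73.2) / (88.6 - 73.2) = 0.3896

0.3896


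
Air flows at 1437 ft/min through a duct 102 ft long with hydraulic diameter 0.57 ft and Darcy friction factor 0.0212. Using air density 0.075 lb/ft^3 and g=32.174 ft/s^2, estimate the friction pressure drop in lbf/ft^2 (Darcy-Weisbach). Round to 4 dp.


v_fps = 1437/60 = 23.95 ft/s
dp = 0.0212*(102/0.57)*0.075*23.95^2/(2*32.174) = 2.5363 lbf/ft^2

2.5363 lbf/ft^2


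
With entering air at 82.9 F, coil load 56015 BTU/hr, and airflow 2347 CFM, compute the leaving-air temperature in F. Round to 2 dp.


dT = 56015/(1.08*2347) = 22.0987
T_leave = 82.9 - 22.0987 = 60.80 F

60.80 F


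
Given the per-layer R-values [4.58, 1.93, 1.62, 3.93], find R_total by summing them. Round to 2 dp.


R_total = 4.58 + 1.93 + 1.62 + 3.93 = 12.06

12.06


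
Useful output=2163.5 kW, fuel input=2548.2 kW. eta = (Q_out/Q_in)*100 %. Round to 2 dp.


eta = (2163.5/2548.2)*100 = 84.90 %

84.90 %


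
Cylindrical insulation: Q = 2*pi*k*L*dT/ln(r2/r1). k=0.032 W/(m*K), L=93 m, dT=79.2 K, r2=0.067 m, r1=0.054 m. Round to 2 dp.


Q = 2*pi*0.032*93*79.2/ln(0.067/0.054) = 6865.47 W

6865.47 W


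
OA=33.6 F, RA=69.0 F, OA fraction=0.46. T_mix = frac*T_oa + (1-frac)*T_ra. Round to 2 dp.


T_mix = 0.46*33.6 + 0.54*69.0 = 52.72 F

52.72 F


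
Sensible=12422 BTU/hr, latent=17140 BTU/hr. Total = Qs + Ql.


Qt = 12422 + 17140 = 29562 BTU/hr

29562 BTU/hr


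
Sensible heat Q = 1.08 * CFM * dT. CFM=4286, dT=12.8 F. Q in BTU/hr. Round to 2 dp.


Q = 1.08 * 4286 * 12.8 = 59249.66 BTU/hr

59249.66 BTU/hr


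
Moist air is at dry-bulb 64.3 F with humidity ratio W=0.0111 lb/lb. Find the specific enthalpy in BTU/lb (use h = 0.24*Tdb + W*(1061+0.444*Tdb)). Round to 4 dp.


h = 0.24*64.3 + 0.0111*(1061+0.444*64.3) = 27.5260 BTU/lb

27.5260 BTU/lb


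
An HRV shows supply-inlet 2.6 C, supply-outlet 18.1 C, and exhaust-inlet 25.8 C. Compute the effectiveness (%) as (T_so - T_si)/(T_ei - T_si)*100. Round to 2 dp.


eff = (18.1-2.6)/(25.8-2.6)*100 = 66.81 %

66.81 %


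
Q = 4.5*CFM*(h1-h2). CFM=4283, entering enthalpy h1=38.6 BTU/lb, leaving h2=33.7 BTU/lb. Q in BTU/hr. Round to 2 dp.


Q = 4.5 * 4283 * (38.6 - 33.7) = 94440.15 BTU/hr

94440.15 BTU/hr


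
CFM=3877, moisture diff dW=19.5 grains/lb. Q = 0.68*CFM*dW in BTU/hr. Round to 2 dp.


Q = 0.68 * 3877 * 19.5 = 51409.02 BTU/hr

51409.02 BTU/hr


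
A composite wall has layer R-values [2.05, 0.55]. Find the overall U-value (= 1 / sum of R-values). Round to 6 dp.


R_total = 2.05 + 0.55 = 2.60
U = 1/2.60 = 0.384615

0.384615


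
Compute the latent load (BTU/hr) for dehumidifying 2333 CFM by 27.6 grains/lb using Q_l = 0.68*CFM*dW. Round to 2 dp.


Q = 0.68 * 2333 * 27.6 = 43785.74 BTU/hr

43785.74 BTU/hr


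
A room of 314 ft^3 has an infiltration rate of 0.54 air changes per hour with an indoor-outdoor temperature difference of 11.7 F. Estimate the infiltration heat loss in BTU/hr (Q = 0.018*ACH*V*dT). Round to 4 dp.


Q = 0.018 * 0.54 * 314 * 11.7 = 35.7093 BTU/hr

35.7093 BTU/hr


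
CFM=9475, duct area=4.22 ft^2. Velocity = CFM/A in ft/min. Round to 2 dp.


V = 9475 / 4.22 = 2245.26 ft/min

2245.26 ft/min


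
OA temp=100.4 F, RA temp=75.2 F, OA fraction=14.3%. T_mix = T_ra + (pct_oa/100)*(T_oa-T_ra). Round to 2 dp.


T_mix = 75.2 + (14.3/100)*(100.4-75.2) = 78.80 F

78.80 F


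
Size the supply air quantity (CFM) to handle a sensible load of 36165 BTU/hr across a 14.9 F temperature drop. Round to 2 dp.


CFM = 36165 / (1.08 * 14.9) = 2247.39

2247.39 CFM


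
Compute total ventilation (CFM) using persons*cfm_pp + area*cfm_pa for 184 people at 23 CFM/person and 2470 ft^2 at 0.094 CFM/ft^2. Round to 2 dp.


Total = 184*23 + 2470*0.094 = 4464.18 CFM

4464.18 CFM


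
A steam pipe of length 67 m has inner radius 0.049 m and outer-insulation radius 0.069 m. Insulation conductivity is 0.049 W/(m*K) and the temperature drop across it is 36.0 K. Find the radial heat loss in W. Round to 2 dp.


Q = 2*pi*0.049*67*36.0/ln(0.069/0.049) = 2169.52 W

2169.52 W


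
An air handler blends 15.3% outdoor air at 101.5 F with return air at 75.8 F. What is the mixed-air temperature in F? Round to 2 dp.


T_mix = 75.8 + (15.3/100)*(101.5-75.8) = 79.73 F

79.73 F


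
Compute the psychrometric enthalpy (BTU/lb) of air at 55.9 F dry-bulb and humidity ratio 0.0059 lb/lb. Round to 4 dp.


h = 0.24*55.9 + 0.0059*(1061+0.444*55.9) = 19.8223 BTU/lb

19.8223 BTU/lb


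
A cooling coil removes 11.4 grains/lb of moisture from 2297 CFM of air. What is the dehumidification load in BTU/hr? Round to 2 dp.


Q = 0.68 * 2297 * 11.4 = 17806.34 BTU/hr

17806.34 BTU/hr


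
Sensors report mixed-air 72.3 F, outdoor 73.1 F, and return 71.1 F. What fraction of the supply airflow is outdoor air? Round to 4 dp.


frac = (72.3 - 71.1) / (73.1 - 71.1) = 0.6000

0.6000


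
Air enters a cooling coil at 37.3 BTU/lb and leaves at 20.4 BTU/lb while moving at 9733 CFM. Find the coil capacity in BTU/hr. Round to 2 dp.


Q = 4.5 * 9733 * (37.3 - 20.4) = 740194.65 BTU/hr

740194.65 BTU/hr


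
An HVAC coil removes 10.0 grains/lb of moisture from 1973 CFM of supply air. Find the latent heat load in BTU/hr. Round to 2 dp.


Q = 0.68 * 1973 * 10.0 = 13416.40 BTU/hr

13416.40 BTU/hr


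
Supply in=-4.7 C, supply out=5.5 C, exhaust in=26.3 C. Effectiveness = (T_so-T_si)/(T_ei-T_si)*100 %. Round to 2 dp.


eff = (5.5-(-4.7))/(26.3-(-4.7))*100 = 32.90 %

32.90 %


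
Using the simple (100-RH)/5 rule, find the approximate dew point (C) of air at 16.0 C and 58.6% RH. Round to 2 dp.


Td = 16.0 - (100-58.6)/5 = 7.72 C

7.72 C


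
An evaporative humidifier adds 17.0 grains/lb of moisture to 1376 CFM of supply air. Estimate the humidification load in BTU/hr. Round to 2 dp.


Q = 0.68 * 1376 * 17.0 = 15906.56 BTU/hr

15906.56 BTU/hr


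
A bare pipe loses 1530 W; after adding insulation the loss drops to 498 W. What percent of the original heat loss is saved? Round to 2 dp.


Savings = ((1530-498)/1530)*100 = 67.45 %

67.45 %


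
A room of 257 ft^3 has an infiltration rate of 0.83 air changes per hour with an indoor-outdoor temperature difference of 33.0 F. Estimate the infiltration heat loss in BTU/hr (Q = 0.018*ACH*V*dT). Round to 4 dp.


Q = 0.018 * 0.83 * 257 * 33.0 = 126.7061 BTU/hr

126.7061 BTU/hr


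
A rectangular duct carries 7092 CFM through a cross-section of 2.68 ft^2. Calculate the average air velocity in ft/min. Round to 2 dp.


V = 7092 / 2.68 = 2646.27 ft/min

2646.27 ft/min


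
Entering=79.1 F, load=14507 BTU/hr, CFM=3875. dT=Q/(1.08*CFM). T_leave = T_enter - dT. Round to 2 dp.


dT = 14507/(1.08*3875) = 3.4664
T_leave = 79.1 - 3.4664 = 75.63 F

75.63 F


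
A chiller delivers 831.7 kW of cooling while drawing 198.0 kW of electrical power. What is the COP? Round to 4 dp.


COP = 831.7 / 198.0 = 4.2005

4.2005


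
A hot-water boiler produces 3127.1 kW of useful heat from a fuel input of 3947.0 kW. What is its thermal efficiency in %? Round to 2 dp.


eta = (3127.1/3947.0)*100 = 79.23 %

79.23 %


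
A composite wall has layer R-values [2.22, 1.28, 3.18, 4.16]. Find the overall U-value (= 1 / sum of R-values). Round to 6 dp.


R_total = 2.22 + 1.28 + 3.18 + 4.16 = 10.84
U = 1/10.84 = 0.092251

0.092251


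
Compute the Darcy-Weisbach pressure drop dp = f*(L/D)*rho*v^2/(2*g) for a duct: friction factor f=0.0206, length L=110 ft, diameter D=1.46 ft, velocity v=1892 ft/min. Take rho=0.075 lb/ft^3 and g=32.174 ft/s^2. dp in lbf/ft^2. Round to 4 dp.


v_fps = 1892/60 = 31.5333 ft/s
dp = 0.0206*(110/1.46)*0.075*31.5333^2/(2*32.174) = 1.7988 lbf/ft^2

1.7988 lbf/ft^2


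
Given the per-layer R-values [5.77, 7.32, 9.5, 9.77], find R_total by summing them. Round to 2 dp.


R_total = 5.77 + 7.32 + 9.5 + 9.77 = 32.36

32.36


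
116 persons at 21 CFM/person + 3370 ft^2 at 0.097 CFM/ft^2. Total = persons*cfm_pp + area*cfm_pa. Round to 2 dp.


Total = 116*21 + 3370*0.097 = 2762.89 CFM

2762.89 CFM


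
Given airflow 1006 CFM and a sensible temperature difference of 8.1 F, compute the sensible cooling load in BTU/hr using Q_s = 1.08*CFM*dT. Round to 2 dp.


Q = 1.08 * 1006 * 8.1 = 8800.49 BTU/hr

8800.49 BTU/hr


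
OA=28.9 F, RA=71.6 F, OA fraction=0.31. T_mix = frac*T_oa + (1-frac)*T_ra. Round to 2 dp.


T_mix = 0.31*28.9 + 0.69*71.6 = 58.36 F

58.36 F


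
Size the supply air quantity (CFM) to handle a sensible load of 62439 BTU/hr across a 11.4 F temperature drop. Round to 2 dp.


CFM = 62439 / (1.08 * 11.4) = 5071.39

5071.39 CFM


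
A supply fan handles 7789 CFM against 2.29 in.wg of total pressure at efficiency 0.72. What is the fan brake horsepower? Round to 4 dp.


BHP = 7789 * 2.29 / (6356 * 0.72) = 3.8976 hp

3.8976 hp


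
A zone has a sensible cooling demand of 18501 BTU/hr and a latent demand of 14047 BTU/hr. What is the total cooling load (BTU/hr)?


Qt = 18501 + 14047 = 32548 BTU/hr

32548 BTU/hr


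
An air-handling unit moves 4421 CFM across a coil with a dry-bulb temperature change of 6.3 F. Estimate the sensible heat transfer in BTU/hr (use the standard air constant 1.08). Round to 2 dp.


Q = 1.08 * 4421 * 6.3 = 30080.48 BTU/hr

30080.48 BTU/hr


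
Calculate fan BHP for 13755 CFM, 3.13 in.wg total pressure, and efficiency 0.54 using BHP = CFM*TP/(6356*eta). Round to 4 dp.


BHP = 13755 * 3.13 / (6356 * 0.54) = 12.5437 hp

12.5437 hp


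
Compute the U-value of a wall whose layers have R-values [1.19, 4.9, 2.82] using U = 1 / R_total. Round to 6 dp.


R_total = 1.19 + 4.9 + 2.82 = 8.91
U = 1/8.91 = 0.112233

0.112233


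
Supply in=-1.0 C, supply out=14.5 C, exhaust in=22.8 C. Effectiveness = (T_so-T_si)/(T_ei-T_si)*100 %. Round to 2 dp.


eff = (14.5-(-1.0))/(22.8-(-1.0))*100 = 65.13 %

65.13 %


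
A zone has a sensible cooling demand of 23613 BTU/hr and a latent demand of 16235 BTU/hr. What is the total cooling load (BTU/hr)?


Qt = 23613 + 16235 = 39848 BTU/hr

39848 BTU/hr


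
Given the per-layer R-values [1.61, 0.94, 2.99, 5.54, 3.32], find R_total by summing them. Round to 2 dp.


R_total = 1.61 + 0.94 + 2.99 + 5.54 + 3.32 = 14.40

14.40


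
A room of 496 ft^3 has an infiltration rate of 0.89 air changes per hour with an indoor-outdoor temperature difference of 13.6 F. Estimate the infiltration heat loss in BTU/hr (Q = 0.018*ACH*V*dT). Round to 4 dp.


Q = 0.018 * 0.89 * 496 * 13.6 = 108.0645 BTU/hr

108.0645 BTU/hr


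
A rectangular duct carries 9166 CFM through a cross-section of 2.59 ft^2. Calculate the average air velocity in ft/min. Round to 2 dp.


V = 9166 / 2.59 = 3539.00 ft/min

3539.00 ft/min


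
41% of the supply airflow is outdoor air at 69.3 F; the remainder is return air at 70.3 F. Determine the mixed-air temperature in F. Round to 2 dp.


T_mix = 0.41*69.3 + 0.59*70.3 = 69.89 F

69.89 F


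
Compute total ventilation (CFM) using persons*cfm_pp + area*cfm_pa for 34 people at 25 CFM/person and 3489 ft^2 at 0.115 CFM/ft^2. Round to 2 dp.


Total = 34*25 + 3489*0.115 = 1251.24 CFM

1251.24 CFM


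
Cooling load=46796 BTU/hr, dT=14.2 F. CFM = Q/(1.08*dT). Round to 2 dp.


CFM = 46796 / (1.08 * 14.2) = 3051.38

3051.38 CFM


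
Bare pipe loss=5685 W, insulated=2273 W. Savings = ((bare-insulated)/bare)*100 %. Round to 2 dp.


Savings = ((5685-2273)/5685)*100 = 60.02 %

60.02 %


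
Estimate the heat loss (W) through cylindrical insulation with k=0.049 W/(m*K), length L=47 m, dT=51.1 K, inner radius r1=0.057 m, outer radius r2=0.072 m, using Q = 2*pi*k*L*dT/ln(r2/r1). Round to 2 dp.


Q = 2*pi*0.049*47*51.1/ln(0.072/0.057) = 3165.15 W

3165.15 W


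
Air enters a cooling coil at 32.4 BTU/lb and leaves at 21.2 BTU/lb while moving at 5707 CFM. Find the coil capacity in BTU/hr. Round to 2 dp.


Q = 4.5 * 5707 * (32.4 - 21.2) = 287632.80 BTU/hr

287632.80 BTU/hr


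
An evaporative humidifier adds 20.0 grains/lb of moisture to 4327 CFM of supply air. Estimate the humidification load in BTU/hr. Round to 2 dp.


Q = 0.68 * 4327 * 20.0 = 58847.20 BTU/hr

58847.20 BTU/hr


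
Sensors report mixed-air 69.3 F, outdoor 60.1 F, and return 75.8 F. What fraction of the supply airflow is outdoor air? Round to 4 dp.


frac = (69.3 - 75.8) / (60.1 - 75.8) = 0.4140

0.4140


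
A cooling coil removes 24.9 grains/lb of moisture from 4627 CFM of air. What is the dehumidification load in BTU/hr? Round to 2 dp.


Q = 0.68 * 4627 * 24.9 = 78344.36 BTU/hr

78344.36 BTU/hr


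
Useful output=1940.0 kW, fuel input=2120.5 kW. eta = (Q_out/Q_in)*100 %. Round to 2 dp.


eta = (1940.0/2120.5)*100 = 91.49 %

91.49 %


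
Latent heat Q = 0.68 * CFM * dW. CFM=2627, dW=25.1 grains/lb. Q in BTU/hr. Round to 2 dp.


Q = 0.68 * 2627 * 25.1 = 44837.64 BTU/hr

44837.64 BTU/hr


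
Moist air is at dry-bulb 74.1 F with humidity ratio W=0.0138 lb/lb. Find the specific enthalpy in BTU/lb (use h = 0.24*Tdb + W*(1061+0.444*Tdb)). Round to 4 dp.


h = 0.24*74.1 + 0.0138*(1061+0.444*74.1) = 32.8798 BTU/lb

32.8798 BTU/lb


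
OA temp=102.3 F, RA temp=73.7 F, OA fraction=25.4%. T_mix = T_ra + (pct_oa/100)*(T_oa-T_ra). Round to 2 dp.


T_mix = 73.7 + (25.4/100)*(102.3-73.7) = 80.96 F

80.96 F


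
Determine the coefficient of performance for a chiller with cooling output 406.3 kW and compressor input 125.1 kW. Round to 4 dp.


COP = 406.3 / 125.1 = 3.2478

3.2478


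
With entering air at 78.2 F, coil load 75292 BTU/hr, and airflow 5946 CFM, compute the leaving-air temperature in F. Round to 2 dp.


dT = 75292/(1.08*5946) = 11.7247
T_leave = 78.2 - 11.7247 = 66.48 F

66.48 F


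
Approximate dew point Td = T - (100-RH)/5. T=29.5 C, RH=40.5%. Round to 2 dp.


Td = 29.5 - (100-40.5)/5 = 17.60 C

17.60 C


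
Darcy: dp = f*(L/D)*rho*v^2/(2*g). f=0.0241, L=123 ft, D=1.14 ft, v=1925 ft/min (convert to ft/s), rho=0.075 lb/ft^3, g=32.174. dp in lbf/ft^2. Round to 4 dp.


v_fps = 1925/60 = 32.0833 ft/s
dp = 0.0241*(123/1.14)*0.075*32.0833^2/(2*32.174) = 3.1196 lbf/ft^2

3.1196 lbf/ft^2


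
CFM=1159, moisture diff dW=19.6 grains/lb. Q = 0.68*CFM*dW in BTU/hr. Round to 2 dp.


Q = 0.68 * 1159 * 19.6 = 15447.15 BTU/hr

15447.15 BTU/hr


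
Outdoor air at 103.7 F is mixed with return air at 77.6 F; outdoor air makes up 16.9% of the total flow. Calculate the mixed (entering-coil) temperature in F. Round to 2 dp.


T_mix = 77.6 + (16.9/100)*(103.7-77.6) = 82.01 F

82.01 F


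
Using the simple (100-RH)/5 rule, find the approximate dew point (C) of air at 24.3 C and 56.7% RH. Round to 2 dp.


Td = 24.3 - (100-56.7)/5 = 15.64 C

15.64 C


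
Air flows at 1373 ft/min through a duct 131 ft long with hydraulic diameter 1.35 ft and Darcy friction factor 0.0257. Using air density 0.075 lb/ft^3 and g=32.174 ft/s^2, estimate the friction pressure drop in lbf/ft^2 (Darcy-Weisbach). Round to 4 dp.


v_fps = 1373/60 = 22.8833 ft/s
dp = 0.0257*(131/1.35)*0.075*22.8833^2/(2*32.174) = 1.5221 lbf/ft^2

1.5221 lbf/ft^2


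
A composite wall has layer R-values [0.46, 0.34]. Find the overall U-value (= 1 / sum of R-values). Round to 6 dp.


R_total = 0.46 + 0.34 = 0.80
U = 1/0.80 = 1.250000

1.250000


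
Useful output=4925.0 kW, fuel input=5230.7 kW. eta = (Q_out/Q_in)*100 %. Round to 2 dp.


eta = (4925.0/5230.7)*100 = 94.16 %

94.16 %


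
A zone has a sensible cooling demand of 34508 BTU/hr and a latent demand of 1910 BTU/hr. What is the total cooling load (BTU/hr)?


Qt = 34508 + 1910 = 36418 BTU/hr

36418 BTU/hr


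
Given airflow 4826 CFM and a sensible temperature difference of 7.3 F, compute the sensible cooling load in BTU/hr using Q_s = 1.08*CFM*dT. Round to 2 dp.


Q = 1.08 * 4826 * 7.3 = 38048.18 BTU/hr

38048.18 BTU/hr


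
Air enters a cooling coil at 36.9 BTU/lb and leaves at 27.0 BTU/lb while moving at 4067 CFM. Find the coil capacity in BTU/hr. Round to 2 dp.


Q = 4.5 * 4067 * (36.9 - 27.0) = 181184.85 BTU/hr

181184.85 BTU/hr


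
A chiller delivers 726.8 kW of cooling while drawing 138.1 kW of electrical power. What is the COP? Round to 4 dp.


COP = 726.8 / 138.1 = 5.2629

5.2629


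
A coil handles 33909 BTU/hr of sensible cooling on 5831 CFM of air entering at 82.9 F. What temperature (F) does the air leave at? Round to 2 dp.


dT = 33909/(1.08*5831) = 5.3845
T_leave = 82.9 - 5.3845 = 77.52 F

77.52 F


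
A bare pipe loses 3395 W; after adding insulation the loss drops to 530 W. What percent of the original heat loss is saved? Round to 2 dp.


Savings = ((3395-530)/3395)*100 = 84.39 %

84.39 %


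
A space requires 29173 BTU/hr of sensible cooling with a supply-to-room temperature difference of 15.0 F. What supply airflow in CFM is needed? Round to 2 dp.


CFM = 29173 / (1.08 * 15.0) = 1800.80

1800.80 CFM


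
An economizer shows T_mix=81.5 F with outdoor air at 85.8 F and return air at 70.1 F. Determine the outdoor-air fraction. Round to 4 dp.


frac = (81.5 - 70.1) / (85.8 - 70.1) = 0.7261

0.7261


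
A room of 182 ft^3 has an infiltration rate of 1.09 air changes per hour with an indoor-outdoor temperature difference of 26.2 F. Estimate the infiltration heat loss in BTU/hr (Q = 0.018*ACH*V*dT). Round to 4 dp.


Q = 0.018 * 1.09 * 182 * 26.2 = 93.5560 BTU/hr

93.5560 BTU/hr


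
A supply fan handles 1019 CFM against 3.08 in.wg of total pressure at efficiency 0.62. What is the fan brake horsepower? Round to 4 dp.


BHP = 1019 * 3.08 / (6356 * 0.62) = 0.7964 hp

0.7964 hp


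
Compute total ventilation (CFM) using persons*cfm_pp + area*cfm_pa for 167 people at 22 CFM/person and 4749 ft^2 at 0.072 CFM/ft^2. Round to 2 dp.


Total = 167*22 + 4749*0.072 = 4015.93 CFM

4015.93 CFM
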